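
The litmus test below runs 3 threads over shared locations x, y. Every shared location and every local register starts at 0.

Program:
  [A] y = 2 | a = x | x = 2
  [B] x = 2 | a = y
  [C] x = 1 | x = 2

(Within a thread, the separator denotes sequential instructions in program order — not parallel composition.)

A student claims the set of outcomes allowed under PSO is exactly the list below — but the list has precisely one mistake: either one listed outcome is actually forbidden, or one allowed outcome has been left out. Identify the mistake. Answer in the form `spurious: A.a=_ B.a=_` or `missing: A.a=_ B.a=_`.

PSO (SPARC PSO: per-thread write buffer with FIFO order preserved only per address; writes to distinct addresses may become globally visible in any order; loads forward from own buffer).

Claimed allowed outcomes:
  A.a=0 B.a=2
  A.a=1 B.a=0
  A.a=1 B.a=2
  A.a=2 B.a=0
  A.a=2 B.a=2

outcome vector order: (A.a,B.a)
PSO: 6 outcomes — {(0,0); (0,2); (1,0); (1,2); (2,0); (2,2)}
PSO∖claimed = {(0,0)}

missing: A.a=0 B.a=0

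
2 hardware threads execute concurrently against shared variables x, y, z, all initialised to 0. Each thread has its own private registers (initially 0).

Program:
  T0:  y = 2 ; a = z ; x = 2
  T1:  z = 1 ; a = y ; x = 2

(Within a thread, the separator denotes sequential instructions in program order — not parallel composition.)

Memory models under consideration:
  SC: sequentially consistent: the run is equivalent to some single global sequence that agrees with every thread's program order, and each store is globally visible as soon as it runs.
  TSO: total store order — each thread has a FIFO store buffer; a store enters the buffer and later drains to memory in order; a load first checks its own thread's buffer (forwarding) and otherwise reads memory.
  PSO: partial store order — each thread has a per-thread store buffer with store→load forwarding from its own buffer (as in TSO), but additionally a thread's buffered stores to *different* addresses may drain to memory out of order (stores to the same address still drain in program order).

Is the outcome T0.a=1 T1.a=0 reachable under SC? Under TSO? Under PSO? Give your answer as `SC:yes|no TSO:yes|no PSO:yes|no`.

SC:yes TSO:yes PSO:yes

outcome vector order: (T0.a,T1.a)
under SC → 0/2; 1/0; 1/2
under TSO → 0/0; 0/2; 1/0; 1/2
under PSO → 0/0; 0/2; 1/0; 1/2
target 1/0 ∈ {SC,TSO,PSO}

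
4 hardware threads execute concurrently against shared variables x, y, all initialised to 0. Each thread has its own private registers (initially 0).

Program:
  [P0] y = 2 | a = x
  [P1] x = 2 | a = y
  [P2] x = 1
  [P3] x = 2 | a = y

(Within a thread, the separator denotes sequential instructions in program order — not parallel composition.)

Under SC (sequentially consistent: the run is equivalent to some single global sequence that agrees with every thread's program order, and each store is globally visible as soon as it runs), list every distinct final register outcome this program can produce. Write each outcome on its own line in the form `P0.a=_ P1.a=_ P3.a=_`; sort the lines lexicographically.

outcome vector order: (P0.a,P1.a,P3.a)
|SC outcomes| = 9

P0.a=0 P1.a=2 P3.a=2
P0.a=1 P1.a=0 P3.a=0
P0.a=1 P1.a=0 P3.a=2
P0.a=1 P1.a=2 P3.a=0
P0.a=1 P1.a=2 P3.a=2
P0.a=2 P1.a=0 P3.a=0
P0.a=2 P1.a=0 P3.a=2
P0.a=2 P1.a=2 P3.a=0
P0.a=2 P1.a=2 P3.a=2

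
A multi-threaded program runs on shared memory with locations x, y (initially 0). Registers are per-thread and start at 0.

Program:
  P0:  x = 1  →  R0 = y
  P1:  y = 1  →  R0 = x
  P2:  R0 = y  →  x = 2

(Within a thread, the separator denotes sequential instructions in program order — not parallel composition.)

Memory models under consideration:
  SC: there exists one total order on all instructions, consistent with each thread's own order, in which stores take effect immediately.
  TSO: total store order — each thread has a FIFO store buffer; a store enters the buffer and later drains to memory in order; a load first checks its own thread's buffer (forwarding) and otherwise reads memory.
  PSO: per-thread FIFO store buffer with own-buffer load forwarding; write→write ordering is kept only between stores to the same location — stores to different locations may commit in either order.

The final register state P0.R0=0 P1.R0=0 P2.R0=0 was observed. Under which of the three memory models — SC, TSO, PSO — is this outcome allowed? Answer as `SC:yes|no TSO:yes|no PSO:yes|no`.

SC:no TSO:yes PSO:yes

outcome vector order: (P0.R0,P1.R0,P2.R0)
under SC → <0 1 0>; <0 1 1>; <0 2 0>; <0 2 1>; <1 0 0>; <1 0 1>; <1 1 0>; <1 1 1>; <1 2 0>; <1 2 1>
under TSO → <0 0 0>; <0 0 1>; <0 1 0>; <0 1 1>; <0 2 0>; <0 2 1>; <1 0 0>; <1 0 1>; <1 1 0>; <1 1 1>; <1 2 0>; <1 2 1>
under PSO → <0 0 0>; <0 0 1>; <0 1 0>; <0 1 1>; <0 2 0>; <0 2 1>; <1 0 0>; <1 0 1>; <1 1 0>; <1 1 1>; <1 2 0>; <1 2 1>
target <0 0 0> ∈ {TSO,PSO}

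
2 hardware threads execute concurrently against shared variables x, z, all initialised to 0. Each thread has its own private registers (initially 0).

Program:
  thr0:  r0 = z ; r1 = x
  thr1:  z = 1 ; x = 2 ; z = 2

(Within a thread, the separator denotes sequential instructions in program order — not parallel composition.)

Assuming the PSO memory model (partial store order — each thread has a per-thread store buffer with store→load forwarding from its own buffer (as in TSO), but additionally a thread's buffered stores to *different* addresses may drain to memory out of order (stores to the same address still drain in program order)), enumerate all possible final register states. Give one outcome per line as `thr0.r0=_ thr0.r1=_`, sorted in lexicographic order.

thr0.r0=0 thr0.r1=0
thr0.r0=0 thr0.r1=2
thr0.r0=1 thr0.r1=0
thr0.r0=1 thr0.r1=2
thr0.r0=2 thr0.r1=0
thr0.r0=2 thr0.r1=2

outcome vector order: (thr0.r0,thr0.r1)
|PSO outcomes| = 6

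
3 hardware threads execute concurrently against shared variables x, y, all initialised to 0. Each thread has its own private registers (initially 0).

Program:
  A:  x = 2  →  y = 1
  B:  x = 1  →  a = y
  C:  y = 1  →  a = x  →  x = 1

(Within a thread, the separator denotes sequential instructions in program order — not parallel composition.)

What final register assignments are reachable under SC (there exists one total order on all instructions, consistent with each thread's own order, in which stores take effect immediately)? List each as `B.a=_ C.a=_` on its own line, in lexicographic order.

outcome vector order: (B.a,C.a)
|SC outcomes| = 5

B.a=0 C.a=1
B.a=0 C.a=2
B.a=1 C.a=0
B.a=1 C.a=1
B.a=1 C.a=2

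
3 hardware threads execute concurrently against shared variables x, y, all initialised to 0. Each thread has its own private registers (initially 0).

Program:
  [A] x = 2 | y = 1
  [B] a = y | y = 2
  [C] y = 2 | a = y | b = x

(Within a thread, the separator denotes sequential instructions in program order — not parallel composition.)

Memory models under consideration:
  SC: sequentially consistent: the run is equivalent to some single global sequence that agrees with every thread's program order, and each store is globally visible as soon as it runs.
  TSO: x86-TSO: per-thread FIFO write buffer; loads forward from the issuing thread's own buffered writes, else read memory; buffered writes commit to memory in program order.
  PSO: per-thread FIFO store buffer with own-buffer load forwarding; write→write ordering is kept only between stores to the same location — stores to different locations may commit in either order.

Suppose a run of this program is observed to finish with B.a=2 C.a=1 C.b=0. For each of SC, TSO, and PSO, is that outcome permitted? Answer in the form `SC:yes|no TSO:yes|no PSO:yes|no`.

outcome vector order: (B.a,C.a,C.b)
SC (9): (0,1,2) (0,2,0) (0,2,2) (1,1,2) (1,2,0) (1,2,2) (2,1,2) (2,2,0) (2,2,2)
TSO (9): (0,1,2) (0,2,0) (0,2,2) (1,1,2) (1,2,0) (1,2,2) (2,1,2) (2,2,0) (2,2,2)
PSO (12): (0,1,0) (0,1,2) (0,2,0) (0,2,2) (1,1,0) (1,1,2) (1,2,0) (1,2,2) (2,1,0) (2,1,2) (2,2,0) (2,2,2)
target (2,1,0) ∈ {PSO}

SC:no TSO:no PSO:yes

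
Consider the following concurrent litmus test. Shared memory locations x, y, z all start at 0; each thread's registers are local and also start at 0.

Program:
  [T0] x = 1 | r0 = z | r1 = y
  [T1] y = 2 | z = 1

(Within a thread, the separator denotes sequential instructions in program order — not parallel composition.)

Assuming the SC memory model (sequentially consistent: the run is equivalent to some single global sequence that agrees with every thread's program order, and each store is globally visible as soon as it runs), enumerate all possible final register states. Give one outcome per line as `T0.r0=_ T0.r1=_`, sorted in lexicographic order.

outcome vector order: (T0.r0,T0.r1)
|SC outcomes| = 3

T0.r0=0 T0.r1=0
T0.r0=0 T0.r1=2
T0.r0=1 T0.r1=2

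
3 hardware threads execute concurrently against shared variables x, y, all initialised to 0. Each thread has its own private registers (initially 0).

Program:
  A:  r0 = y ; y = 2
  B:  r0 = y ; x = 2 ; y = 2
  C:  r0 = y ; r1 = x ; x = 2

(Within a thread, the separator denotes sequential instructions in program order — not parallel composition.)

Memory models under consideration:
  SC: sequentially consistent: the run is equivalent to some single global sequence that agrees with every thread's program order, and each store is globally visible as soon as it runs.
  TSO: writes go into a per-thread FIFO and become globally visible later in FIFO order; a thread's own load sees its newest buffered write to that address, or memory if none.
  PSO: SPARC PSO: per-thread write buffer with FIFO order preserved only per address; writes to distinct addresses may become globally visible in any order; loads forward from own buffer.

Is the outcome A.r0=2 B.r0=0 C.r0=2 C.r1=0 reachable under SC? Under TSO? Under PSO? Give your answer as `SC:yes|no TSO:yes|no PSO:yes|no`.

outcome vector order: (A.r0,B.r0,C.r0,C.r1)
[SC] allowed = {(0,0,0,0); (0,0,0,2); (0,0,2,0); (0,0,2,2); (0,2,0,0); (0,2,0,2); (0,2,2,0); (0,2,2,2); (2,0,0,0); (2,0,0,2); (2,0,2,2)}
[TSO] allowed = {(0,0,0,0); (0,0,0,2); (0,0,2,0); (0,0,2,2); (0,2,0,0); (0,2,0,2); (0,2,2,0); (0,2,2,2); (2,0,0,0); (2,0,0,2); (2,0,2,2)}
[PSO] allowed = {(0,0,0,0); (0,0,0,2); (0,0,2,0); (0,0,2,2); (0,2,0,0); (0,2,0,2); (0,2,2,0); (0,2,2,2); (2,0,0,0); (2,0,0,2); (2,0,2,0); (2,0,2,2)}
target (2,0,2,0) ∈ {PSO}

SC:no TSO:no PSO:yes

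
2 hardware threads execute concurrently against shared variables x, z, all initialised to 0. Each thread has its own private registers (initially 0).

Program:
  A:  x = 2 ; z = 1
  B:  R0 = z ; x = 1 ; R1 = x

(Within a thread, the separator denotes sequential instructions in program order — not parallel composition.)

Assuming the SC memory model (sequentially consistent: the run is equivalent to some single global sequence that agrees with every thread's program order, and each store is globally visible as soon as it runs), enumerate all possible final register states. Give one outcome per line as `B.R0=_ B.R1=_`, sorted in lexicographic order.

outcome vector order: (B.R0,B.R1)
|SC outcomes| = 3

B.R0=0 B.R1=1
B.R0=0 B.R1=2
B.R0=1 B.R1=1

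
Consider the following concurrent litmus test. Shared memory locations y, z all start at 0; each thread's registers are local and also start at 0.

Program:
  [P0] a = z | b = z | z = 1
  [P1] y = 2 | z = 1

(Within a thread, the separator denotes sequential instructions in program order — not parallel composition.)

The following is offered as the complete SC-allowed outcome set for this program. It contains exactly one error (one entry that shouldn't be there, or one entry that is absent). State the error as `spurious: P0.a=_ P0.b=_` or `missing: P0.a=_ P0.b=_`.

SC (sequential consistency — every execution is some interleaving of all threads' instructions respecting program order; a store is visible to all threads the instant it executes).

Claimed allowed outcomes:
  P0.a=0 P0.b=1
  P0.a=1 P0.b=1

missing: P0.a=0 P0.b=0

outcome vector order: (P0.a,P0.b)
under SC → (0,0), (0,1), (1,1)
SC∖claimed = {(0,0)}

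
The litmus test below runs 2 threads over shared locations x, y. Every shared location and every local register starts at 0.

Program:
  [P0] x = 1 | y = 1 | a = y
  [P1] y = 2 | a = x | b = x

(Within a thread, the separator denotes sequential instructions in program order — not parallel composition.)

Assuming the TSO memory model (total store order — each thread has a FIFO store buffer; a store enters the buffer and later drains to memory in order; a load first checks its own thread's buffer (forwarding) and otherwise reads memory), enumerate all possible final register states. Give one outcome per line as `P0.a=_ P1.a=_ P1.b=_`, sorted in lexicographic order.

P0.a=1 P1.a=0 P1.b=0
P0.a=1 P1.a=0 P1.b=1
P0.a=1 P1.a=1 P1.b=1
P0.a=2 P1.a=0 P1.b=0
P0.a=2 P1.a=0 P1.b=1
P0.a=2 P1.a=1 P1.b=1

outcome vector order: (P0.a,P1.a,P1.b)
|TSO outcomes| = 6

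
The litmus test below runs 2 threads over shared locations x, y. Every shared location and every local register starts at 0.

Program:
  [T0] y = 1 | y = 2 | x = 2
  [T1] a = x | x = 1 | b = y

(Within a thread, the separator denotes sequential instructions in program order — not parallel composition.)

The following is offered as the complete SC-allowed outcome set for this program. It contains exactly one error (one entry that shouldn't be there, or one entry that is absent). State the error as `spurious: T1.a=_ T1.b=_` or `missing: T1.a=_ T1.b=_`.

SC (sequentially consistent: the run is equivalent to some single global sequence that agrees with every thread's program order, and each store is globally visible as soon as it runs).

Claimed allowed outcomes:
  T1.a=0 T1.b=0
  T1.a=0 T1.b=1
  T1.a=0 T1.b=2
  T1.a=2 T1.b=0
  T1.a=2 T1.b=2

outcome vector order: (T1.a,T1.b)
SC (4): 00, 01, 02, 22
claimed∖SC = {20}

spurious: T1.a=2 T1.b=0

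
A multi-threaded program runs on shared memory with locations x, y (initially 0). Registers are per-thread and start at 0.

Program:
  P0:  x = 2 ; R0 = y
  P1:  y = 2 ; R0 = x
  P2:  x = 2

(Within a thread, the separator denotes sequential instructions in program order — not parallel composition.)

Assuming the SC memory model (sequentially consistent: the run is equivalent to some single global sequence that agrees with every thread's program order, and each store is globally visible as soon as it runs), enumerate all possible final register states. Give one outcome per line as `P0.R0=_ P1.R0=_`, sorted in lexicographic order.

outcome vector order: (P0.R0,P1.R0)
|SC outcomes| = 3

P0.R0=0 P1.R0=2
P0.R0=2 P1.R0=0
P0.R0=2 P1.R0=2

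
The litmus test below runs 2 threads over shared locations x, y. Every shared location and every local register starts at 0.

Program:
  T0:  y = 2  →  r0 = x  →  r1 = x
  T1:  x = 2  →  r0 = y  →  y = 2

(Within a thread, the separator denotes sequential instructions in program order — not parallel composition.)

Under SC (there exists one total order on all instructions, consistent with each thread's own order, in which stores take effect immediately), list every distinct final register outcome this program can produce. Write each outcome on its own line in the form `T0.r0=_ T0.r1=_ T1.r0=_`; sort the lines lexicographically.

T0.r0=0 T0.r1=0 T1.r0=2
T0.r0=0 T0.r1=2 T1.r0=2
T0.r0=2 T0.r1=2 T1.r0=0
T0.r0=2 T0.r1=2 T1.r0=2

outcome vector order: (T0.r0,T0.r1,T1.r0)
|SC outcomes| = 4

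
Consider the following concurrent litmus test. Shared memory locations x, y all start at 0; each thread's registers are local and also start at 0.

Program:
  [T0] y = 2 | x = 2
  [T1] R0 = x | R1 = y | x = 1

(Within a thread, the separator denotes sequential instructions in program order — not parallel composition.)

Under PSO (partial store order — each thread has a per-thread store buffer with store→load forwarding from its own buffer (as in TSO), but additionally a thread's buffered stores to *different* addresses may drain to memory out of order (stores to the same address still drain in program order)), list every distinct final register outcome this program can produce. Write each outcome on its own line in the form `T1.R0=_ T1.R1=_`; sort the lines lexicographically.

T1.R0=0 T1.R1=0
T1.R0=0 T1.R1=2
T1.R0=2 T1.R1=0
T1.R0=2 T1.R1=2

outcome vector order: (T1.R0,T1.R1)
|PSO outcomes| = 4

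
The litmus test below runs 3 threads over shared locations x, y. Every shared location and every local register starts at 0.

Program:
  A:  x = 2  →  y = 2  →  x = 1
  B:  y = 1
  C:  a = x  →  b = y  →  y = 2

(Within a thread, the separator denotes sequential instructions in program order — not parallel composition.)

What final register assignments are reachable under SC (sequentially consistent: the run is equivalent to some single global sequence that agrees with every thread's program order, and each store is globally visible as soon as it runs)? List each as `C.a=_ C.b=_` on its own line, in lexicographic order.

outcome vector order: (C.a,C.b)
|SC outcomes| = 8

C.a=0 C.b=0
C.a=0 C.b=1
C.a=0 C.b=2
C.a=1 C.b=1
C.a=1 C.b=2
C.a=2 C.b=0
C.a=2 C.b=1
C.a=2 C.b=2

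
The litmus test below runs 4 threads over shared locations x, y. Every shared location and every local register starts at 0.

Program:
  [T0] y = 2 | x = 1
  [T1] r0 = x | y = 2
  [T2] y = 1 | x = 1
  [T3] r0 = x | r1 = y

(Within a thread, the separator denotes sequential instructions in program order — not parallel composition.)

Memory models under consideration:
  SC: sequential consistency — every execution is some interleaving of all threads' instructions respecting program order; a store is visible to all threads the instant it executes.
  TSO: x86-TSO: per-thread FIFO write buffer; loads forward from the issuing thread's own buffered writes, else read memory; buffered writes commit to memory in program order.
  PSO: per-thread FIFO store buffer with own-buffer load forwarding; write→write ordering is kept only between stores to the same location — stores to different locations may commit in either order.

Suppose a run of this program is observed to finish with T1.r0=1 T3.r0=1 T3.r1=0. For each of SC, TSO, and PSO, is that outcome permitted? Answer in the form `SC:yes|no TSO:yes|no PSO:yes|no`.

SC:no TSO:no PSO:yes

outcome vector order: (T1.r0,T3.r0,T3.r1)
[SC] allowed = {(0,0,0) (0,0,1) (0,0,2) (0,1,1) (0,1,2) (1,0,0) (1,0,1) (1,0,2) (1,1,1) (1,1,2)}
[TSO] allowed = {(0,0,0) (0,0,1) (0,0,2) (0,1,1) (0,1,2) (1,0,0) (1,0,1) (1,0,2) (1,1,1) (1,1,2)}
[PSO] allowed = {(0,0,0) (0,0,1) (0,0,2) (0,1,0) (0,1,1) (0,1,2) (1,0,0) (1,0,1) (1,0,2) (1,1,0) (1,1,1) (1,1,2)}
target (1,1,0) ∈ {PSO}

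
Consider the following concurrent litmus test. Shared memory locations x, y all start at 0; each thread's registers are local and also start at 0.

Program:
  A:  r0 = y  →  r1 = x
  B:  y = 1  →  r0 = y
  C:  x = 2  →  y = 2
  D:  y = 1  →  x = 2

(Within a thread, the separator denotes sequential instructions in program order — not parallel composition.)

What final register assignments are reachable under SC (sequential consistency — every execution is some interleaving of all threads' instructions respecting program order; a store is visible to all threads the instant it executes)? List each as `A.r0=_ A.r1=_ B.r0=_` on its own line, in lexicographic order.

A.r0=0 A.r1=0 B.r0=1
A.r0=0 A.r1=0 B.r0=2
A.r0=0 A.r1=2 B.r0=1
A.r0=0 A.r1=2 B.r0=2
A.r0=1 A.r1=0 B.r0=1
A.r0=1 A.r1=0 B.r0=2
A.r0=1 A.r1=2 B.r0=1
A.r0=1 A.r1=2 B.r0=2
A.r0=2 A.r1=2 B.r0=1
A.r0=2 A.r1=2 B.r0=2

outcome vector order: (A.r0,A.r1,B.r0)
|SC outcomes| = 10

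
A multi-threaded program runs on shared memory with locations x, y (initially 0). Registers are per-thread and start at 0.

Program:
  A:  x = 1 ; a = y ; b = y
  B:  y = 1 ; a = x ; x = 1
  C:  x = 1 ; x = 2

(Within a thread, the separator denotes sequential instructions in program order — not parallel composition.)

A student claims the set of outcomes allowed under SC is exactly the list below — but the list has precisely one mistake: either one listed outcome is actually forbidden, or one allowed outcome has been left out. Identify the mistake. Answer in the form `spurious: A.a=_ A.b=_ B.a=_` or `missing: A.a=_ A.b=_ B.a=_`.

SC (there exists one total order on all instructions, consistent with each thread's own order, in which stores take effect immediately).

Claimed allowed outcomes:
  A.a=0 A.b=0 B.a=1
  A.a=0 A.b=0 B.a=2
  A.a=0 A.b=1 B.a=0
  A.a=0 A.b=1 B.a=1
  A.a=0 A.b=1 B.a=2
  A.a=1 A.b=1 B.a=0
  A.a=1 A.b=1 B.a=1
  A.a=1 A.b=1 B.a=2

spurious: A.a=0 A.b=1 B.a=0

outcome vector order: (A.a,A.b,B.a)
under SC → <0 0 1>, <0 0 2>, <0 1 1>, <0 1 2>, <1 1 0>, <1 1 1>, <1 1 2>
claimed∖SC = {<0 1 0>}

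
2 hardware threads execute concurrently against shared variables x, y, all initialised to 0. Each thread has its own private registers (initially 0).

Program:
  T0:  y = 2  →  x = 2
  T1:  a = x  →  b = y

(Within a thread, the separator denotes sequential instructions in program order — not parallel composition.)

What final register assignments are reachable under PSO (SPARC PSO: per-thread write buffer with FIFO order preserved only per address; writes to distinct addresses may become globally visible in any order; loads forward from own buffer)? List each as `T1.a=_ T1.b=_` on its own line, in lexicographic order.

outcome vector order: (T1.a,T1.b)
|PSO outcomes| = 4

T1.a=0 T1.b=0
T1.a=0 T1.b=2
T1.a=2 T1.b=0
T1.a=2 T1.b=2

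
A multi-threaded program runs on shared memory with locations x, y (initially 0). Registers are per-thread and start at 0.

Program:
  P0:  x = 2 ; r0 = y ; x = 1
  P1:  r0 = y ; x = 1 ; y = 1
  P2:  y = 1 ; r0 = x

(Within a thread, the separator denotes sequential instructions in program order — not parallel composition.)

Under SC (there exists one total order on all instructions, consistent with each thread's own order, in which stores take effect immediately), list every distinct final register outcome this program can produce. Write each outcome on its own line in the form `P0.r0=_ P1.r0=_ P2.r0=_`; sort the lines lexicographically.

P0.r0=0 P1.r0=0 P2.r0=1
P0.r0=0 P1.r0=0 P2.r0=2
P0.r0=0 P1.r0=1 P2.r0=1
P0.r0=0 P1.r0=1 P2.r0=2
P0.r0=1 P1.r0=0 P2.r0=0
P0.r0=1 P1.r0=0 P2.r0=1
P0.r0=1 P1.r0=0 P2.r0=2
P0.r0=1 P1.r0=1 P2.r0=0
P0.r0=1 P1.r0=1 P2.r0=1
P0.r0=1 P1.r0=1 P2.r0=2

outcome vector order: (P0.r0,P1.r0,P2.r0)
|SC outcomes| = 10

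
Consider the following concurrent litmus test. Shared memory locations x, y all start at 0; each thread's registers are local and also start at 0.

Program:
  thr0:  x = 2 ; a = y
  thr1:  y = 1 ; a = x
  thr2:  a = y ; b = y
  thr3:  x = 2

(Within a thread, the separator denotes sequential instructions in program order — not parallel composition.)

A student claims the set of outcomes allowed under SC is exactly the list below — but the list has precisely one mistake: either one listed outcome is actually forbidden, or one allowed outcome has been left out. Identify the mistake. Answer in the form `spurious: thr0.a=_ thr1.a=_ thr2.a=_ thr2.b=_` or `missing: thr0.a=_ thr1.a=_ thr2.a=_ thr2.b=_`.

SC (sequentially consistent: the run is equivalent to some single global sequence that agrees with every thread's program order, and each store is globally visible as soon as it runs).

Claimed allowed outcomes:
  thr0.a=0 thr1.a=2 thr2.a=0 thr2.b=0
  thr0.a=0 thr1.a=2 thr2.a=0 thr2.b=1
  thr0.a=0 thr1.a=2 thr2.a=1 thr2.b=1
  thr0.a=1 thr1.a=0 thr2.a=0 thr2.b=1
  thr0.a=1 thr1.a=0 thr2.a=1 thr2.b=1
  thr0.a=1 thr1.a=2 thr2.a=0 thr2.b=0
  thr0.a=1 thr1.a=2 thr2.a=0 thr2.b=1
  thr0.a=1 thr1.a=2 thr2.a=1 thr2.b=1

outcome vector order: (thr0.a,thr1.a,thr2.a,thr2.b)
under SC → (0,2,0,0) (0,2,0,1) (0,2,1,1) (1,0,0,0) (1,0,0,1) (1,0,1,1) (1,2,0,0) (1,2,0,1) (1,2,1,1)
SC∖claimed = {(1,0,0,0)}

missing: thr0.a=1 thr1.a=0 thr2.a=0 thr2.b=0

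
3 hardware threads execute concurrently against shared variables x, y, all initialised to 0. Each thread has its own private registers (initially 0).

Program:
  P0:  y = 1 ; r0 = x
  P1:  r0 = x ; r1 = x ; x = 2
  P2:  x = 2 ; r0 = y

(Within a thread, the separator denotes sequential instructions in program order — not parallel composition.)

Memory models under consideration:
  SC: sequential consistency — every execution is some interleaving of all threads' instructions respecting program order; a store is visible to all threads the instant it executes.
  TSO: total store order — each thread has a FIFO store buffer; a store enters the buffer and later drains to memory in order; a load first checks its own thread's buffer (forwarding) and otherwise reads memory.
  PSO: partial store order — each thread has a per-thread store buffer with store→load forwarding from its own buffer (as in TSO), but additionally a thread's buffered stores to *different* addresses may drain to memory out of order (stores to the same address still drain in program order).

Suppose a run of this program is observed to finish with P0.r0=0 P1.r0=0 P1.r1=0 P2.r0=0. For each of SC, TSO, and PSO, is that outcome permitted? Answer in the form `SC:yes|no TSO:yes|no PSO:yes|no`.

outcome vector order: (P0.r0,P1.r0,P1.r1,P2.r0)
[SC] allowed = {<0 0 0 1>; <0 0 2 1>; <0 2 2 1>; <2 0 0 0>; <2 0 0 1>; <2 0 2 0>; <2 0 2 1>; <2 2 2 0>; <2 2 2 1>}
[TSO] allowed = {<0 0 0 0>; <0 0 0 1>; <0 0 2 0>; <0 0 2 1>; <0 2 2 0>; <0 2 2 1>; <2 0 0 0>; <2 0 0 1>; <2 0 2 0>; <2 0 2 1>; <2 2 2 0>; <2 2 2 1>}
[PSO] allowed = {<0 0 0 0>; <0 0 0 1>; <0 0 2 0>; <0 0 2 1>; <0 2 2 0>; <0 2 2 1>; <2 0 0 0>; <2 0 0 1>; <2 0 2 0>; <2 0 2 1>; <2 2 2 0>; <2 2 2 1>}
target <0 0 0 0> ∈ {TSO,PSO}

SC:no TSO:yes PSO:yes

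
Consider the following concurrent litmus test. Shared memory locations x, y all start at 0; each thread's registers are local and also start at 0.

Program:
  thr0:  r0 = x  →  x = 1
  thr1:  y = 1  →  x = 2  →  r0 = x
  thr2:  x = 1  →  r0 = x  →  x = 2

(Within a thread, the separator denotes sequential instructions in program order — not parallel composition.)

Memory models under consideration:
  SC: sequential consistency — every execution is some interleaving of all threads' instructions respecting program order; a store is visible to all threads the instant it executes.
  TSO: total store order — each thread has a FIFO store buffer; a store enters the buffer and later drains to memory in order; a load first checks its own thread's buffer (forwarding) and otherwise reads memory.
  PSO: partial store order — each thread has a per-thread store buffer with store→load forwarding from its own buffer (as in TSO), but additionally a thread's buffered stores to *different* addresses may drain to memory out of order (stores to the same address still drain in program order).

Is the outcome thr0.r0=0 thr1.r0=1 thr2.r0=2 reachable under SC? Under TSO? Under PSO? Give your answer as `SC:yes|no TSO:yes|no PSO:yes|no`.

outcome vector order: (thr0.r0,thr1.r0,thr2.r0)
under SC → <0 1 1>, <0 1 2>, <0 2 1>, <0 2 2>, <1 1 1>, <1 1 2>, <1 2 1>, <1 2 2>, <2 1 1>, <2 1 2>, <2 2 1>, <2 2 2>
under TSO → <0 1 1>, <0 1 2>, <0 2 1>, <0 2 2>, <1 1 1>, <1 1 2>, <1 2 1>, <1 2 2>, <2 1 1>, <2 1 2>, <2 2 1>, <2 2 2>
under PSO → <0 1 1>, <0 1 2>, <0 2 1>, <0 2 2>, <1 1 1>, <1 1 2>, <1 2 1>, <1 2 2>, <2 1 1>, <2 1 2>, <2 2 1>, <2 2 2>
target <0 1 2> ∈ {SC,TSO,PSO}

SC:yes TSO:yes PSO:yes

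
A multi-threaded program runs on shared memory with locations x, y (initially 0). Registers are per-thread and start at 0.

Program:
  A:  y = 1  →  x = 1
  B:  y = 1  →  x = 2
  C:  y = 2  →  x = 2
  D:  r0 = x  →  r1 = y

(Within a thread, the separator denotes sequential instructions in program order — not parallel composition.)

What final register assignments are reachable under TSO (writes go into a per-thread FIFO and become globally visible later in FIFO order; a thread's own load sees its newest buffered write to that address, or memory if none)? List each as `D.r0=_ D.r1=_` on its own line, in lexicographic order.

D.r0=0 D.r1=0
D.r0=0 D.r1=1
D.r0=0 D.r1=2
D.r0=1 D.r1=1
D.r0=1 D.r1=2
D.r0=2 D.r1=1
D.r0=2 D.r1=2

outcome vector order: (D.r0,D.r1)
|TSO outcomes| = 7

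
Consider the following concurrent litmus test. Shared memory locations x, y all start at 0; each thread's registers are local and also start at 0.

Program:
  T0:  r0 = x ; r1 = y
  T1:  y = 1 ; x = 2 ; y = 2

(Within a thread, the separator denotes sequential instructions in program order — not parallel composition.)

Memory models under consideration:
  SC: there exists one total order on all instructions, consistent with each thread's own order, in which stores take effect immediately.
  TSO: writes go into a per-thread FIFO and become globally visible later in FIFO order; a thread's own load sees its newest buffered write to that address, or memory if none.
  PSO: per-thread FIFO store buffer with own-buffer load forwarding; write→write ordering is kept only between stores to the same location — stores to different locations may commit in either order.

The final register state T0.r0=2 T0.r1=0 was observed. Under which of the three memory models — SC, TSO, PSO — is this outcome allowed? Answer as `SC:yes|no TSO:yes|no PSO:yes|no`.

SC:no TSO:no PSO:yes

outcome vector order: (T0.r0,T0.r1)
[SC] allowed = {<0 0>, <0 1>, <0 2>, <2 1>, <2 2>}
[TSO] allowed = {<0 0>, <0 1>, <0 2>, <2 1>, <2 2>}
[PSO] allowed = {<0 0>, <0 1>, <0 2>, <2 0>, <2 1>, <2 2>}
target <2 0> ∈ {PSO}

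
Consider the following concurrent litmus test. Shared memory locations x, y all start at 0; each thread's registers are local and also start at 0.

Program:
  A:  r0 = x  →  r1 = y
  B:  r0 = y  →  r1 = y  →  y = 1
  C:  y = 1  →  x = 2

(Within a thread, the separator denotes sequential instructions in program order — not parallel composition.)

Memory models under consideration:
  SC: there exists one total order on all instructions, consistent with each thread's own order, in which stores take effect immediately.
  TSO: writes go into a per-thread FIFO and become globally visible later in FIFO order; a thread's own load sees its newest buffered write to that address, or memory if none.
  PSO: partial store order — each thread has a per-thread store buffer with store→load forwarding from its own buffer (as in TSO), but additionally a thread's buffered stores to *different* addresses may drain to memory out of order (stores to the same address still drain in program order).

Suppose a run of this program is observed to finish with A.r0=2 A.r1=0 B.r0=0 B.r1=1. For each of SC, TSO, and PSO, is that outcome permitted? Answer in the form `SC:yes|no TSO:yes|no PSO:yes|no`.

outcome vector order: (A.r0,A.r1,B.r0,B.r1)
SC (9): (0,0,0,0) (0,0,0,1) (0,0,1,1) (0,1,0,0) (0,1,0,1) (0,1,1,1) (2,1,0,0) (2,1,0,1) (2,1,1,1)
TSO (9): (0,0,0,0) (0,0,0,1) (0,0,1,1) (0,1,0,0) (0,1,0,1) (0,1,1,1) (2,1,0,0) (2,1,0,1) (2,1,1,1)
PSO (12): (0,0,0,0) (0,0,0,1) (0,0,1,1) (0,1,0,0) (0,1,0,1) (0,1,1,1) (2,0,0,0) (2,0,0,1) (2,0,1,1) (2,1,0,0) (2,1,0,1) (2,1,1,1)
target (2,0,0,1) ∈ {PSO}

SC:no TSO:no PSO:yes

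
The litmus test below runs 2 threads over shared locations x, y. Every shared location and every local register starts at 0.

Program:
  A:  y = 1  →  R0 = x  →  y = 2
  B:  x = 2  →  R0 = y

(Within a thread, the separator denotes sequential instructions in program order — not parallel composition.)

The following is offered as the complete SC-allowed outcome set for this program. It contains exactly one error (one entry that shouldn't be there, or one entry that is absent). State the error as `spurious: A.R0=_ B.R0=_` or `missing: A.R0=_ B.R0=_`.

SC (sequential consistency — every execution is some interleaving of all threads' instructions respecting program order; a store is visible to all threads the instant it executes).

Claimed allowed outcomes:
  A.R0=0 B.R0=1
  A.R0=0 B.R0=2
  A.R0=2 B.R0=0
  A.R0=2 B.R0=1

missing: A.R0=2 B.R0=2

outcome vector order: (A.R0,B.R0)
SC: 5 outcomes — {(0,1); (0,2); (2,0); (2,1); (2,2)}
SC∖claimed = {(2,2)}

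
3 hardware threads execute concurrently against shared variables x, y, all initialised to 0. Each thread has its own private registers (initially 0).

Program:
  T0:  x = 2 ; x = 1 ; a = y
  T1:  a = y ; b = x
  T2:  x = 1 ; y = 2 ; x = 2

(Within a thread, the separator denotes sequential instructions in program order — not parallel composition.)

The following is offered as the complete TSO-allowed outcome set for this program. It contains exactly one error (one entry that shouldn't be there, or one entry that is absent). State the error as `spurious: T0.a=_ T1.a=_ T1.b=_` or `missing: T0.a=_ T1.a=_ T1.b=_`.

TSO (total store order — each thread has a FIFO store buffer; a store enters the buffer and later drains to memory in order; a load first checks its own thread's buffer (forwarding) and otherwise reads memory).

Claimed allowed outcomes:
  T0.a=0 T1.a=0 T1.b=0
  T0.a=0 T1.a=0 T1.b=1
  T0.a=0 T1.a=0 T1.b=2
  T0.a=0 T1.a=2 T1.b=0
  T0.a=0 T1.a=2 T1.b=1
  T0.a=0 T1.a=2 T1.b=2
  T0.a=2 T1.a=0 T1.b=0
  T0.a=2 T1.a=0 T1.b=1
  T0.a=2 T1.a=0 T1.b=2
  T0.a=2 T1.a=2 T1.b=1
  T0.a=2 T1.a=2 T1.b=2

spurious: T0.a=0 T1.a=2 T1.b=0

outcome vector order: (T0.a,T1.a,T1.b)
under TSO → 000, 001, 002, 021, 022, 200, 201, 202, 221, 222
claimed∖TSO = {020}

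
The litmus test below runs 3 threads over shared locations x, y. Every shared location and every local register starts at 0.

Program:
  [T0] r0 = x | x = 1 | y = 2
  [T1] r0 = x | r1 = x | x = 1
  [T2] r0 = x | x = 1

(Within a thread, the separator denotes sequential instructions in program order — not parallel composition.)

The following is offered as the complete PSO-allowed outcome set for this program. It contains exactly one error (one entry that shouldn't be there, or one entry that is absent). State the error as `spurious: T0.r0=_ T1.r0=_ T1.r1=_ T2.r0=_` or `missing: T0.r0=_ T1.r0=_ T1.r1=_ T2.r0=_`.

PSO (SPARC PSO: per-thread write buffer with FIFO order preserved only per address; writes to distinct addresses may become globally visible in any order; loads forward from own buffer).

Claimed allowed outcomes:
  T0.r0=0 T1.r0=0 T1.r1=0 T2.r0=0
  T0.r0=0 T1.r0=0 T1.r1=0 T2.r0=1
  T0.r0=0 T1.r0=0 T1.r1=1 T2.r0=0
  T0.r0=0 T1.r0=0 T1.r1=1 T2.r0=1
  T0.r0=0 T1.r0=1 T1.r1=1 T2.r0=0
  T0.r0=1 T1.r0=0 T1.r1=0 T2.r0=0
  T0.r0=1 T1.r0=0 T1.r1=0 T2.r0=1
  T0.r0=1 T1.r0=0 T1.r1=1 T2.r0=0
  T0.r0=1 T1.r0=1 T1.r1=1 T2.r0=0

missing: T0.r0=0 T1.r0=1 T1.r1=1 T2.r0=1

outcome vector order: (T0.r0,T1.r0,T1.r1,T2.r0)
PSO: 10 outcomes — {(0,0,0,0), (0,0,0,1), (0,0,1,0), (0,0,1,1), (0,1,1,0), (0,1,1,1), (1,0,0,0), (1,0,0,1), (1,0,1,0), (1,1,1,0)}
PSO∖claimed = {(0,1,1,1)}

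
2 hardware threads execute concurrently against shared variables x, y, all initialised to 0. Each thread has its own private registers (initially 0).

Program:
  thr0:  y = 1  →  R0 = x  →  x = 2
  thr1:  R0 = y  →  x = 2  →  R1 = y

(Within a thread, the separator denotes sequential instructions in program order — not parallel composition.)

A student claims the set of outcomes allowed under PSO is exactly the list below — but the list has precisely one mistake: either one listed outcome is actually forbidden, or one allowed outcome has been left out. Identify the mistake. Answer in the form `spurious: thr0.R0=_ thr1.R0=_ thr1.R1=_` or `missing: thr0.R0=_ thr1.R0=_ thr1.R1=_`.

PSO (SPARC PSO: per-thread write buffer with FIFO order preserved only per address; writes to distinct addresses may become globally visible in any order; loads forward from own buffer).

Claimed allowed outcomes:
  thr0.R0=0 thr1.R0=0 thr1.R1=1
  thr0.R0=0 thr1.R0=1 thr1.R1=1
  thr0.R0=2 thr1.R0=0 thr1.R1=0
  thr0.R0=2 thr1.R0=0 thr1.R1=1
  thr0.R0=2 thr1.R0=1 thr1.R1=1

missing: thr0.R0=0 thr1.R0=0 thr1.R1=0

outcome vector order: (thr0.R0,thr1.R0,thr1.R1)
PSO (6): (0,0,0), (0,0,1), (0,1,1), (2,0,0), (2,0,1), (2,1,1)
PSO∖claimed = {(0,0,0)}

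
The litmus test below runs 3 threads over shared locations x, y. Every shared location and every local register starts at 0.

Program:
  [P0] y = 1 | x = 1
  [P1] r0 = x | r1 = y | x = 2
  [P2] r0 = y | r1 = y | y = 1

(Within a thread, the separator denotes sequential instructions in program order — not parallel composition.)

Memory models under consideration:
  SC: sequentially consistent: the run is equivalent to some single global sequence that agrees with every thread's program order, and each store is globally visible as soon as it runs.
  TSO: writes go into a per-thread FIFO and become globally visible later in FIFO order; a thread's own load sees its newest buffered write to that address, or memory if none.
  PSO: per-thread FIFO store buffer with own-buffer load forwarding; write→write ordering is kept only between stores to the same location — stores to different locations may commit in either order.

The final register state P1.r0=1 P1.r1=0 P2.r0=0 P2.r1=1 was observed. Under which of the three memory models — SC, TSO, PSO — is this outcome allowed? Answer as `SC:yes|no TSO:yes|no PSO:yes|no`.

outcome vector order: (P1.r0,P1.r1,P2.r0,P2.r1)
SC: 9 outcomes — {0000; 0001; 0011; 0100; 0101; 0111; 1100; 1101; 1111}
TSO: 9 outcomes — {0000; 0001; 0011; 0100; 0101; 0111; 1100; 1101; 1111}
PSO: 12 outcomes — {0000; 0001; 0011; 0100; 0101; 0111; 1000; 1001; 1011; 1100; 1101; 1111}
target 1001 ∈ {PSO}

SC:no TSO:no PSO:yes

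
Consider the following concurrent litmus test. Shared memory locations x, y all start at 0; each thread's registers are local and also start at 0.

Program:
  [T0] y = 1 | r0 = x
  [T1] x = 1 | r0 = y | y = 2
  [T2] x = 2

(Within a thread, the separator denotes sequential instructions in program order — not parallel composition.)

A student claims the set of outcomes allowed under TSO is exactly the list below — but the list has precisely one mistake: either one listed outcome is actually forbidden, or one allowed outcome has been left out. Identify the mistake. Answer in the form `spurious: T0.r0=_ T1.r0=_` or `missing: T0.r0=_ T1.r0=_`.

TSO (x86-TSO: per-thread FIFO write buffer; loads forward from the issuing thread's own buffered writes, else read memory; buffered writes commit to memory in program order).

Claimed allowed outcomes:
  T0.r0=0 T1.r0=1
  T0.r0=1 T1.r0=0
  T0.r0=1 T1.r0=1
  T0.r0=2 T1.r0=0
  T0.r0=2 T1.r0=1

outcome vector order: (T0.r0,T1.r0)
[TSO] allowed = {<0 0>, <0 1>, <1 0>, <1 1>, <2 0>, <2 1>}
TSO∖claimed = {<0 0>}

missing: T0.r0=0 T1.r0=0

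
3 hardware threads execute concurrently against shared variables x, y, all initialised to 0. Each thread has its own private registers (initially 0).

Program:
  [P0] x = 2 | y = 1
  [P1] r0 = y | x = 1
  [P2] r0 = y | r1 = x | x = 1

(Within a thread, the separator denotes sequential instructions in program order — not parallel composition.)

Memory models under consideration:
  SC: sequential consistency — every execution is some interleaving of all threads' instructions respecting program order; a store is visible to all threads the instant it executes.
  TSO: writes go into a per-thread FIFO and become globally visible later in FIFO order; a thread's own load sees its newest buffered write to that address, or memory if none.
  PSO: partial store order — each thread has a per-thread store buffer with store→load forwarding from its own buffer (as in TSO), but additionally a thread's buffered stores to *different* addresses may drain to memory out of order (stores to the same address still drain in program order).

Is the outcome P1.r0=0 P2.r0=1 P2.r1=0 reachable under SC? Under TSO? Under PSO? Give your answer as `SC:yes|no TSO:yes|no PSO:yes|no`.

outcome vector order: (P1.r0,P2.r0,P2.r1)
SC (10): 000 001 002 011 012 100 101 102 111 112
TSO (10): 000 001 002 011 012 100 101 102 111 112
PSO (12): 000 001 002 010 011 012 100 101 102 110 111 112
target 010 ∈ {PSO}

SC:no TSO:no PSO:yes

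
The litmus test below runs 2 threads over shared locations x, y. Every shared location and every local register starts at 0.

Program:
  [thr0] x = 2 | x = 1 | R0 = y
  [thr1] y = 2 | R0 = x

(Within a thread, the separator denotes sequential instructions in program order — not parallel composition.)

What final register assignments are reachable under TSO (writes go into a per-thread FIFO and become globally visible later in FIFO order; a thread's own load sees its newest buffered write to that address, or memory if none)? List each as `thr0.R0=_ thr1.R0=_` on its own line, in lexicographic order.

thr0.R0=0 thr1.R0=0
thr0.R0=0 thr1.R0=1
thr0.R0=0 thr1.R0=2
thr0.R0=2 thr1.R0=0
thr0.R0=2 thr1.R0=1
thr0.R0=2 thr1.R0=2

outcome vector order: (thr0.R0,thr1.R0)
|TSO outcomes| = 6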